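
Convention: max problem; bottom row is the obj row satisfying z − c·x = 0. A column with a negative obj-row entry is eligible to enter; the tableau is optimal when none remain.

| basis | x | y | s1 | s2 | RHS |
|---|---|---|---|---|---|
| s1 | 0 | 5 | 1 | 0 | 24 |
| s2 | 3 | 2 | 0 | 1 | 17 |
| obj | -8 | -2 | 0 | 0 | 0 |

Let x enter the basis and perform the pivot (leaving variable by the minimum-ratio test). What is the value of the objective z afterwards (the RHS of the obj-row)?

136/3

Ratio test on column x — row 1: entry 0 ≤ 0; row 2: 17/3 = 17/3. Minimum is 17/3 at row 2 (s2 leaves); pivot element 3.
Pivot on row 2; the obj-row RHS becomes 0 − (-8)·(17/3) = 136/3.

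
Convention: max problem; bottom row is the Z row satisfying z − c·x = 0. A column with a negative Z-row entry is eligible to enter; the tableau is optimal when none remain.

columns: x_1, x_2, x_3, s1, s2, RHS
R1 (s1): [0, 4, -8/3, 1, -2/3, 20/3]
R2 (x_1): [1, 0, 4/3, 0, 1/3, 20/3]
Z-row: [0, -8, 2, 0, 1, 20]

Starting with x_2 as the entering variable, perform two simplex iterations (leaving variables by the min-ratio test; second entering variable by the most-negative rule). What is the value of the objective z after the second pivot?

Ratio test on column x_2 — row 1: (20/3)/4 = 5/3; row 2: entry 0 ≤ 0. Minimum is 5/3 at row 1 (s1 leaves); pivot element 4.
Pivot on row 1; the Z-row RHS becomes 20 − (-8)·(5/3) = 100/3.
Next entering variable (most negative Z-row entry -10/3): x_3.
Ratio test on column x_3 — row 1: entry -2/3 ≤ 0; row 2: (20/3)/(4/3) = 5. Minimum is 5 at row 2 (x_1 leaves); pivot element 4/3.
After the second pivot the Z-row RHS is 100/3 − (-10/3)·5 = 50.

50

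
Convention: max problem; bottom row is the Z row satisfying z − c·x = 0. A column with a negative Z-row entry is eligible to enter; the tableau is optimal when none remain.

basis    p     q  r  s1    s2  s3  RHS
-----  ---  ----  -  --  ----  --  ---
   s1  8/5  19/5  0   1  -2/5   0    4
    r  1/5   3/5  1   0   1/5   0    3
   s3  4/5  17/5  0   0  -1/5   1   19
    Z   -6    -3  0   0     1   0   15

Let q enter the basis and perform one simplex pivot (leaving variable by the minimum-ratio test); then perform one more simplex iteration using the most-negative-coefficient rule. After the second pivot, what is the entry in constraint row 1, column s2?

Ratio test on column q — row 1: 4/(19/5) = 20/19; row 2: 3/(3/5) = 5; row 3: 19/(17/5) = 95/17. Minimum is 20/19 at row 1 (s1 leaves); pivot element 19/5.
Divide row 1 by 19/5; eliminate column q from the other rows.
Second iteration: most negative Z-row entry is -90/19 in column p, so p enters.
Ratio test on column p — row 1: (20/19)/(8/19) = 5/2; row 2: entry -1/19 ≤ 0; row 3: entry -12/19 ≤ 0. Minimum is 5/2 at row 1 (q leaves); pivot element 8/19.
Divide row 1 by 8/19; eliminate column p from the other rows.
After both pivots, the entry at constraint row 1, column s2 is -1/4.

-1/4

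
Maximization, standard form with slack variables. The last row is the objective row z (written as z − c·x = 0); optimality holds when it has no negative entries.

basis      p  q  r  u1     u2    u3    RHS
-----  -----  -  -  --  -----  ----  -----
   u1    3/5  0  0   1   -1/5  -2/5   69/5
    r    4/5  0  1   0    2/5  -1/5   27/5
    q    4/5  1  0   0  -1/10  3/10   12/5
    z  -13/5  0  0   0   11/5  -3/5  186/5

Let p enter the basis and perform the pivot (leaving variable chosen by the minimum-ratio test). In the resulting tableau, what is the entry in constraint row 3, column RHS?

Ratio test on column p — row 1: (69/5)/(3/5) = 23; row 2: (27/5)/(4/5) = 27/4; row 3: (12/5)/(4/5) = 3. Minimum is 3 at row 3 (q leaves); pivot element 4/5.
Divide row 3 by 4/5; eliminate column p from the other rows.
In the new row 3, the RHS entry is the old entry divided by the pivot: (12/5)/(4/5) = 3.

3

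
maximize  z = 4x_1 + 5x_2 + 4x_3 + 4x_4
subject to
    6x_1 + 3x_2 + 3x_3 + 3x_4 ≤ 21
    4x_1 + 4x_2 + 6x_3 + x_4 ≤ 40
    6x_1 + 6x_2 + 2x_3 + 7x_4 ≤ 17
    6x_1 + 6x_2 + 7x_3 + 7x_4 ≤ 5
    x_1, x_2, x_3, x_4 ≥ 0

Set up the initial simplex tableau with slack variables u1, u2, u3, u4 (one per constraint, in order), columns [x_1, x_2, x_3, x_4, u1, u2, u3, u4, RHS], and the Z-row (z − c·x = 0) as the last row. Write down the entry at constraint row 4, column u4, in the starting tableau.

1

Slack u4 belongs to constraint 4; its column is the unit vector e_4, so the entry in row 4 is 1.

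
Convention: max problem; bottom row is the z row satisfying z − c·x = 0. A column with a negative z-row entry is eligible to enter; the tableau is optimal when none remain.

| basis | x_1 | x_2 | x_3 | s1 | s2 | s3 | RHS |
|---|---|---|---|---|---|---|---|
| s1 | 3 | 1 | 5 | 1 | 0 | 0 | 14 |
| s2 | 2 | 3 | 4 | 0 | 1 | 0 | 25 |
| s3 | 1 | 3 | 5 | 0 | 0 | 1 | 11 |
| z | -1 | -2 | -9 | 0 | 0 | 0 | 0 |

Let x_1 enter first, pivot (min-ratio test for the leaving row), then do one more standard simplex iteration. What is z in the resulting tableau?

93/5

Ratio test on column x_1 — row 1: 14/3 = 14/3; row 2: 25/2 = 25/2; row 3: 11/1 = 11. Minimum is 14/3 at row 1 (s1 leaves); pivot element 3.
Pivot on row 1; the z-row RHS becomes 0 − (-1)·(14/3) = 14/3.
Next entering variable (most negative z-row entry -22/3): x_3.
Ratio test on column x_3 — row 1: (14/3)/(5/3) = 14/5; row 2: (47/3)/(2/3) = 47/2; row 3: (19/3)/(10/3) = 19/10. Minimum is 19/10 at row 3 (s3 leaves); pivot element 10/3.
After the second pivot the z-row RHS is 14/3 − (-22/3)·(19/10) = 93/5.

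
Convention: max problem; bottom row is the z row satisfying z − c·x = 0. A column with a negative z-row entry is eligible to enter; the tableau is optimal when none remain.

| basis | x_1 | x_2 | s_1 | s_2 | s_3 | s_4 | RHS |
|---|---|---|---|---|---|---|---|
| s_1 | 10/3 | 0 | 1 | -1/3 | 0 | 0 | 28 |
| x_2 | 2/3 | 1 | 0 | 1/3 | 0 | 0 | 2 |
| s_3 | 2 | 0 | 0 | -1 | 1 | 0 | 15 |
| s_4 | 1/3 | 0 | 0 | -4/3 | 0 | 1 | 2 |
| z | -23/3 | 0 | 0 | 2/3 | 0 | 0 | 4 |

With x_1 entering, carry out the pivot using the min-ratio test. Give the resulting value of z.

Ratio test on column x_1 — row 1: 28/(10/3) = 42/5; row 2: 2/(2/3) = 3; row 3: 15/2 = 15/2; row 4: 2/(1/3) = 6. Minimum is 3 at row 2 (x_2 leaves); pivot element 2/3.
Pivot on row 2; the z-row RHS becomes 4 − (-23/3)·3 = 27.

27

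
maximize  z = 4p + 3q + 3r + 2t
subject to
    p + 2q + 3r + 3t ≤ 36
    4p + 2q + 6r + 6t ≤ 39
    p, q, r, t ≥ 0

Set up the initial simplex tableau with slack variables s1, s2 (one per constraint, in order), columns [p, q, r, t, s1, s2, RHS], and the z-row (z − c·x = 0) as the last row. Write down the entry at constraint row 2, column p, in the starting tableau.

Constraint 2 has coefficient 4 on p.

4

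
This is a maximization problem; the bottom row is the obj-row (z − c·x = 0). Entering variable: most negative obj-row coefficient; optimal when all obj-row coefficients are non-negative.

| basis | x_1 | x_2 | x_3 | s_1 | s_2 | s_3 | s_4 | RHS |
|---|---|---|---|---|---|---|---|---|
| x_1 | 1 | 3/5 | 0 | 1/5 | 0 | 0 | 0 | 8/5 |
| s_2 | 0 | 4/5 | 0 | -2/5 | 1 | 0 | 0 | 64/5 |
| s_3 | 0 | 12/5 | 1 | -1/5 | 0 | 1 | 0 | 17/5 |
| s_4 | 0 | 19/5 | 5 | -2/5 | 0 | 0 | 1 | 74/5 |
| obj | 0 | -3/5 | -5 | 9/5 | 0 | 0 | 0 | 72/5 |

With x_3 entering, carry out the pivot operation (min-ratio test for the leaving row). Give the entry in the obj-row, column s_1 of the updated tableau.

7/5

Ratio test on column x_3 — row 1: entry 0 ≤ 0; row 2: entry 0 ≤ 0; row 3: (17/5)/1 = 17/5; row 4: (74/5)/5 = 74/25. Minimum is 74/25 at row 4 (s_4 leaves); pivot element 5.
Divide row 4 by 5; eliminate column x_3 from the other rows.
obj-row update in column s_1: 9/5 − (-5)·(-2/25) = 7/5.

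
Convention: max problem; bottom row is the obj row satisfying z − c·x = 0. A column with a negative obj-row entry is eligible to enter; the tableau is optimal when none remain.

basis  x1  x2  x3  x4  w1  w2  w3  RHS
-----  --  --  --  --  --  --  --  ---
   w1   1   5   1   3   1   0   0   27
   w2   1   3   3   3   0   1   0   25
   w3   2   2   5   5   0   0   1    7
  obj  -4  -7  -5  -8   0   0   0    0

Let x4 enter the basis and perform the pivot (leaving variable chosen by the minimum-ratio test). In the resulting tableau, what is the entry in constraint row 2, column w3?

-3/5

Ratio test on column x4 — row 1: 27/3 = 9; row 2: 25/3 = 25/3; row 3: 7/5 = 7/5. Minimum is 7/5 at row 3 (w3 leaves); pivot element 5.
Divide row 3 by 5; eliminate column x4 from the other rows.
Row 2 update in column w3: 0 − 3·(1/5) = -3/5.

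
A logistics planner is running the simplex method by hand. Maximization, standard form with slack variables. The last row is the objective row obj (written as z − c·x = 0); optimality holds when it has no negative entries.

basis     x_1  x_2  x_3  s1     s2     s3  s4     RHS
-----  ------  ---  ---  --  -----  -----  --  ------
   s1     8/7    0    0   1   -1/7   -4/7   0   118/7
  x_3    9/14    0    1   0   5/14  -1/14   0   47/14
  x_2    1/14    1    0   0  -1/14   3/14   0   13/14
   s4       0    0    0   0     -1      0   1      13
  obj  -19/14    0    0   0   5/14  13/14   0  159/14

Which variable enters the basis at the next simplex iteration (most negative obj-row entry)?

x_1

Negative obj-row entries: x_1: -19/14.
The most negative is -19/14 in column x_1, so x_1 enters.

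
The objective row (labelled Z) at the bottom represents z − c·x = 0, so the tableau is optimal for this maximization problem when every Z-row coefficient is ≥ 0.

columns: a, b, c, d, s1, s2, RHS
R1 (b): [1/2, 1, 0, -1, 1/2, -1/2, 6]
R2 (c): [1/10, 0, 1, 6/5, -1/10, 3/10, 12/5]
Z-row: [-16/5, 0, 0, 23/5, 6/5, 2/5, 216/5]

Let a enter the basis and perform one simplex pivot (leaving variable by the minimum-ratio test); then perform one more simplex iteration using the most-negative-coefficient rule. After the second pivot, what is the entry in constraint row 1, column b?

3/2

Ratio test on column a — row 1: 6/(1/2) = 12; row 2: (12/5)/(1/10) = 24. Minimum is 12 at row 1 (b leaves); pivot element 1/2.
Divide row 1 by 1/2; eliminate column a from the other rows.
Second iteration: most negative Z-row entry is -14/5 in column s2, so s2 enters.
Ratio test on column s2 — row 1: entry -1 ≤ 0; row 2: (6/5)/(2/5) = 3. Minimum is 3 at row 2 (c leaves); pivot element 2/5.
Divide row 2 by 2/5; eliminate column s2 from the other rows.
After both pivots, the entry at constraint row 1, column b is 3/2.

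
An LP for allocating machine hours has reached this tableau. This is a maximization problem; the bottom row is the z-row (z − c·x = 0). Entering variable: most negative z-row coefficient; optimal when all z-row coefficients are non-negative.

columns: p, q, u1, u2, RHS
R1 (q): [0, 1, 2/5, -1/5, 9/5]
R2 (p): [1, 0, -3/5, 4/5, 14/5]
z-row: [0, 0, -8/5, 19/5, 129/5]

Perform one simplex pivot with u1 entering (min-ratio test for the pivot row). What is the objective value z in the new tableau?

33

Ratio test on column u1 — row 1: (9/5)/(2/5) = 9/2; row 2: entry -3/5 ≤ 0. Minimum is 9/2 at row 1 (q leaves); pivot element 2/5.
Pivot on row 1; the z-row RHS becomes 129/5 − (-8/5)·(9/2) = 33.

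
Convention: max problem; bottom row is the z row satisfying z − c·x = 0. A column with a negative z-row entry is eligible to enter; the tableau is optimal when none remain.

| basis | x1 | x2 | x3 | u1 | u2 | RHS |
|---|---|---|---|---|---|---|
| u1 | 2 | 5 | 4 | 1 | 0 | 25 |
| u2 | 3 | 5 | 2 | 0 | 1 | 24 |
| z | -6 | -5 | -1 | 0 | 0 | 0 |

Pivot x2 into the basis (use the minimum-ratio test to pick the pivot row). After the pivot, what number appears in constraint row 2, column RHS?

24/5

Ratio test on column x2 — row 1: 25/5 = 5; row 2: 24/5 = 24/5. Minimum is 24/5 at row 2 (u2 leaves); pivot element 5.
Divide row 2 by 5; eliminate column x2 from the other rows.
In the new row 2, the RHS entry is the old entry divided by the pivot: 24/5 = 24/5.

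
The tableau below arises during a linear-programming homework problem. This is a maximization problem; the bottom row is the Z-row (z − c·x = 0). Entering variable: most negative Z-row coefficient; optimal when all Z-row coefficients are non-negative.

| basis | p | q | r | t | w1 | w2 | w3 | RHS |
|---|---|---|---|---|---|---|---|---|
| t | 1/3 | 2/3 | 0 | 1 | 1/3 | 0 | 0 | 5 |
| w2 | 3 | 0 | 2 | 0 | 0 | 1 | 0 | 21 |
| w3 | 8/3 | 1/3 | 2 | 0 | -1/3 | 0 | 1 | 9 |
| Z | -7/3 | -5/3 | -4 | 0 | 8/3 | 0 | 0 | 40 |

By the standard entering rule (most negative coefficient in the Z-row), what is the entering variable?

r

Negative Z-row entries: p: -7/3, q: -5/3, r: -4.
The most negative is -4 in column r, so r enters.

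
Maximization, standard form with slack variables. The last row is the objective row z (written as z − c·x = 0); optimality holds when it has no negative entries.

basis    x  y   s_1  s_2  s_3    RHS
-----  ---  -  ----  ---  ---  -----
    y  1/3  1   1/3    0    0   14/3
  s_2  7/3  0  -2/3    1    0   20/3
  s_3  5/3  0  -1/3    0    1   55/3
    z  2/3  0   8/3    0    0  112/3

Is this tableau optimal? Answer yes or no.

Every z-row coefficient is ≥ 0, so the tableau is optimal.

yes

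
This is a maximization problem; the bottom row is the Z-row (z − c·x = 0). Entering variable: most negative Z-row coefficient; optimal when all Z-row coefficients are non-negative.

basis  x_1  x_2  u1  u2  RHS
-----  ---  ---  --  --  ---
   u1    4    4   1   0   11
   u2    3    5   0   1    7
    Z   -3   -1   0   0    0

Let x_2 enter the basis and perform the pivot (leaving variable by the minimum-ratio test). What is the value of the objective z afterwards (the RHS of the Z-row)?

Ratio test on column x_2 — row 1: 11/4 = 11/4; row 2: 7/5 = 7/5. Minimum is 7/5 at row 2 (u2 leaves); pivot element 5.
Pivot on row 2; the Z-row RHS becomes 0 − (-1)·(7/5) = 7/5.

7/5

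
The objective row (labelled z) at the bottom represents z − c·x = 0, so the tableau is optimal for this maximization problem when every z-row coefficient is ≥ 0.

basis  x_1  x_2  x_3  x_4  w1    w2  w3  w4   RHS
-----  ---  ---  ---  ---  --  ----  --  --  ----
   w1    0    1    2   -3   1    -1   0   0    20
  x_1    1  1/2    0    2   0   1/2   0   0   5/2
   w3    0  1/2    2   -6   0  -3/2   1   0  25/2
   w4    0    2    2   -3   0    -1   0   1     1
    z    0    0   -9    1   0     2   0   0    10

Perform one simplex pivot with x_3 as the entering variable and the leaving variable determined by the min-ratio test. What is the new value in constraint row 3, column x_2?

Ratio test on column x_3 — row 1: 20/2 = 10; row 2: entry 0 ≤ 0; row 3: (25/2)/2 = 25/4; row 4: 1/2 = 1/2. Minimum is 1/2 at row 4 (w4 leaves); pivot element 2.
Divide row 4 by 2; eliminate column x_3 from the other rows.
Row 3 update in column x_2: 1/2 − 2·1 = -3/2.

-3/2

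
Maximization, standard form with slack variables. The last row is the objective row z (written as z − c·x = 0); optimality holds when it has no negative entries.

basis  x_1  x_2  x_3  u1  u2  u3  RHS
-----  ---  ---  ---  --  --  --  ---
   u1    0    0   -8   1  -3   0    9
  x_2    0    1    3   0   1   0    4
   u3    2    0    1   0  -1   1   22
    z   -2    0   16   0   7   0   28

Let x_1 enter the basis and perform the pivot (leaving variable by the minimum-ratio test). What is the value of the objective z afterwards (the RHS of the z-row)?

50

Ratio test on column x_1 — row 1: entry 0 ≤ 0; row 2: entry 0 ≤ 0; row 3: 22/2 = 11. Minimum is 11 at row 3 (u3 leaves); pivot element 2.
Pivot on row 3; the z-row RHS becomes 28 − (-2)·11 = 50.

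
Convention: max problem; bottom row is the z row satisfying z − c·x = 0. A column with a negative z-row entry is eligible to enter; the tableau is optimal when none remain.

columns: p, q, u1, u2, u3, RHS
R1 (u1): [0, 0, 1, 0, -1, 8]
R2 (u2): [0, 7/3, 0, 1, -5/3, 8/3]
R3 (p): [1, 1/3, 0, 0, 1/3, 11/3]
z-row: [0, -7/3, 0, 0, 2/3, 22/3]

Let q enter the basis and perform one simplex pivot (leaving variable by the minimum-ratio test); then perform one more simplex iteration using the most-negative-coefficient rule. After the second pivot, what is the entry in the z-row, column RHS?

Ratio test on column q — row 1: entry 0 ≤ 0; row 2: (8/3)/(7/3) = 8/7; row 3: (11/3)/(1/3) = 11. Minimum is 8/7 at row 2 (u2 leaves); pivot element 7/3.
Divide row 2 by 7/3; eliminate column q from the other rows.
Second iteration: most negative z-row entry is -1 in column u3, so u3 enters.
Ratio test on column u3 — row 1: entry -1 ≤ 0; row 2: entry -5/7 ≤ 0; row 3: (23/7)/(4/7) = 23/4. Minimum is 23/4 at row 3 (p leaves); pivot element 4/7.
Divide row 3 by 4/7; eliminate column u3 from the other rows.
After both pivots, the entry at the z-row, column RHS is 63/4.

63/4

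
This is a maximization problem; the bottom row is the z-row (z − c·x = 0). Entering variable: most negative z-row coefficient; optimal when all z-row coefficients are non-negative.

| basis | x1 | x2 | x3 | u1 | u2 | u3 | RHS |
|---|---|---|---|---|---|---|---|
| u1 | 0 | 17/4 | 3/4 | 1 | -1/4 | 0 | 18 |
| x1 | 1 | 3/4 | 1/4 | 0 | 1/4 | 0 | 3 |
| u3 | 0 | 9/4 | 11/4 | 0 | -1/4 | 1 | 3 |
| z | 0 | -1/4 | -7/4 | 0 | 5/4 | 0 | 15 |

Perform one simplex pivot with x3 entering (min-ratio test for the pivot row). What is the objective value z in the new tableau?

Ratio test on column x3 — row 1: 18/(3/4) = 24; row 2: 3/(1/4) = 12; row 3: 3/(11/4) = 12/11. Minimum is 12/11 at row 3 (u3 leaves); pivot element 11/4.
Pivot on row 3; the z-row RHS becomes 15 − (-7/4)·(12/11) = 186/11.

186/11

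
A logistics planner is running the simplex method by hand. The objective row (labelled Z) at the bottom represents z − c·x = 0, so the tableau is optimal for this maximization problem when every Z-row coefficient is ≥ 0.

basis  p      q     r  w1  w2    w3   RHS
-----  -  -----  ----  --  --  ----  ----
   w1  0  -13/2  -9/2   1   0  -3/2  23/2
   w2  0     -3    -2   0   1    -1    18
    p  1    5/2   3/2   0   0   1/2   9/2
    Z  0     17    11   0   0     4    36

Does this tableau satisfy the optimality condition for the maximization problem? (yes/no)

Every Z-row coefficient is ≥ 0, so the tableau is optimal.

yes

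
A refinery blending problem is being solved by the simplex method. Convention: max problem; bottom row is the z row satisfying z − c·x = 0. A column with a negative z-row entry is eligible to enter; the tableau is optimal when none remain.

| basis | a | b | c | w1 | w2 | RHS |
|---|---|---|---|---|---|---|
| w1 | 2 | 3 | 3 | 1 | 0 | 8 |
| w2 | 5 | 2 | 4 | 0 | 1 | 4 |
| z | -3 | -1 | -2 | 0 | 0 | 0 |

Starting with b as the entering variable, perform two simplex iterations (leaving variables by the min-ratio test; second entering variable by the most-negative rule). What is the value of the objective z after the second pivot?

12/5

Ratio test on column b — row 1: 8/3 = 8/3; row 2: 4/2 = 2. Minimum is 2 at row 2 (w2 leaves); pivot element 2.
Pivot on row 2; the z-row RHS becomes 0 − (-1)·2 = 2.
Next entering variable (most negative z-row entry -1/2): a.
Ratio test on column a — row 1: entry -11/2 ≤ 0; row 2: 2/(5/2) = 4/5. Minimum is 4/5 at row 2 (b leaves); pivot element 5/2.
After the second pivot the z-row RHS is 2 − (-1/2)·(4/5) = 12/5.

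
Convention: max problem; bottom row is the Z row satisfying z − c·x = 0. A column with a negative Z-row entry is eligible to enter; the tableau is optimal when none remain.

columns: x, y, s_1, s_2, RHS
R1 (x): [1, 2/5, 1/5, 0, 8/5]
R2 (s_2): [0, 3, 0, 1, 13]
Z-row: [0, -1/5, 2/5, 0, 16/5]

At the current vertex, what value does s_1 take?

0

s_1 is not in the basis, so in the current basic feasible solution s_1 = 0.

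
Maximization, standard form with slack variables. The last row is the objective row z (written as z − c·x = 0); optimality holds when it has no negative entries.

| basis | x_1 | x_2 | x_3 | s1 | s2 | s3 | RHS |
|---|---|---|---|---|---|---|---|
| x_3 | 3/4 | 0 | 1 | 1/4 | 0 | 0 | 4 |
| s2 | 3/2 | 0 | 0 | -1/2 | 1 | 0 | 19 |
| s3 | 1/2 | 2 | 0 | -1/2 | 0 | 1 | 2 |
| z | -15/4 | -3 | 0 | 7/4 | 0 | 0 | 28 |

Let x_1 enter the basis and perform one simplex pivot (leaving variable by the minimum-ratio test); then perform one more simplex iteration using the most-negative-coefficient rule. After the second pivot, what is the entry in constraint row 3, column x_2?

Ratio test on column x_1 — row 1: 4/(3/4) = 16/3; row 2: 19/(3/2) = 38/3; row 3: 2/(1/2) = 4. Minimum is 4 at row 3 (s3 leaves); pivot element 1/2.
Divide row 3 by 1/2; eliminate column x_1 from the other rows.
Second iteration: most negative z-row entry is -2 in column s1, so s1 enters.
Ratio test on column s1 — row 1: 1/1 = 1; row 2: 13/1 = 13; row 3: entry -1 ≤ 0. Minimum is 1 at row 1 (x_3 leaves); pivot element 1.
Divide row 1 by 1; eliminate column s1 from the other rows.
After both pivots, the entry at constraint row 3, column x_2 is 1.

1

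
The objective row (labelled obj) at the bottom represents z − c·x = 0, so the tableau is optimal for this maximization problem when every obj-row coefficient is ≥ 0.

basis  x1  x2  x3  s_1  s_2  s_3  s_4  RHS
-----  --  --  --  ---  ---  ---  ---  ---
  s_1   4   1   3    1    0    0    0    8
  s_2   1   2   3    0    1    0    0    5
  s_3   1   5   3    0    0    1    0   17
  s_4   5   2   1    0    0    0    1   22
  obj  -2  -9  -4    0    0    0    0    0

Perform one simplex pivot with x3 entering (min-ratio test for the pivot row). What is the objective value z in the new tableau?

20/3

Ratio test on column x3 — row 1: 8/3 = 8/3; row 2: 5/3 = 5/3; row 3: 17/3 = 17/3; row 4: 22/1 = 22. Minimum is 5/3 at row 2 (s_2 leaves); pivot element 3.
Pivot on row 2; the obj-row RHS becomes 0 − (-4)·(5/3) = 20/3.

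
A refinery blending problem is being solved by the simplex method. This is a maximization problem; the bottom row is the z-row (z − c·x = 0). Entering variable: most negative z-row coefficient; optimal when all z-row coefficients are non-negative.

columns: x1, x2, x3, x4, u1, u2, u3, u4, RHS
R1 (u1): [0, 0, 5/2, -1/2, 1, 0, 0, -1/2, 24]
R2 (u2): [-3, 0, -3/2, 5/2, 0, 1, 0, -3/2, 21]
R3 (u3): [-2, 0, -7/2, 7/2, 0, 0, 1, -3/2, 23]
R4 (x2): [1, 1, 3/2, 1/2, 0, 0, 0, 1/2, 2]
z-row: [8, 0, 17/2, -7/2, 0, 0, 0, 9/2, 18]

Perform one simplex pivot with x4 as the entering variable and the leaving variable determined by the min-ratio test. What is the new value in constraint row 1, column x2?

Ratio test on column x4 — row 1: entry -1/2 ≤ 0; row 2: 21/(5/2) = 42/5; row 3: 23/(7/2) = 46/7; row 4: 2/(1/2) = 4. Minimum is 4 at row 4 (x2 leaves); pivot element 1/2.
Divide row 4 by 1/2; eliminate column x4 from the other rows.
Row 1 update in column x2: 0 − (-1/2)·2 = 1.

1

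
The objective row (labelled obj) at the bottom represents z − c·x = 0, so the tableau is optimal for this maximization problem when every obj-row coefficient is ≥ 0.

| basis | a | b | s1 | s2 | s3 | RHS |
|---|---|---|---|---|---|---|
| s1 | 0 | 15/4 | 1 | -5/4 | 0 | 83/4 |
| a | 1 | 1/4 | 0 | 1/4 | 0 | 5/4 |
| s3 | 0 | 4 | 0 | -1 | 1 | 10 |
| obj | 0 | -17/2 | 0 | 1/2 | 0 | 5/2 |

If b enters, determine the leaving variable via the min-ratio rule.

s3

Column b entries and ratios — s1: (83/4)/(15/4) = 83/15; a: (5/4)/(1/4) = 5; s3: 10/4 = 5/2.
Smallest ratio is 5/2 in the row of s3, so s3 leaves.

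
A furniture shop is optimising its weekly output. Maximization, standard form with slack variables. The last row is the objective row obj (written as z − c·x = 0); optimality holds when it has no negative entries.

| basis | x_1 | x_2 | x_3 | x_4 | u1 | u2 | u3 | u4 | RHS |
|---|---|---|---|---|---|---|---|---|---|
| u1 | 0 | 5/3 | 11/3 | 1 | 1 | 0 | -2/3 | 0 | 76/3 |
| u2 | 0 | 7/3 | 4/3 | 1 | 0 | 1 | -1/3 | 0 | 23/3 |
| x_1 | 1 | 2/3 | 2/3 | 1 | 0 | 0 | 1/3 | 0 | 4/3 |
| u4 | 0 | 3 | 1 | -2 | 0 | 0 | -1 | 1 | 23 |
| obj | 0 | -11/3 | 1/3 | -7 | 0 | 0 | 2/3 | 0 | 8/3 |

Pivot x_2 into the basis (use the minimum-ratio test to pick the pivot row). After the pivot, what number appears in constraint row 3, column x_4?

3/2

Ratio test on column x_2 — row 1: (76/3)/(5/3) = 76/5; row 2: (23/3)/(7/3) = 23/7; row 3: (4/3)/(2/3) = 2; row 4: 23/3 = 23/3. Minimum is 2 at row 3 (x_1 leaves); pivot element 2/3.
Divide row 3 by 2/3; eliminate column x_2 from the other rows.
In the new row 3, the x_4 entry is the old entry divided by the pivot: 1/(2/3) = 3/2.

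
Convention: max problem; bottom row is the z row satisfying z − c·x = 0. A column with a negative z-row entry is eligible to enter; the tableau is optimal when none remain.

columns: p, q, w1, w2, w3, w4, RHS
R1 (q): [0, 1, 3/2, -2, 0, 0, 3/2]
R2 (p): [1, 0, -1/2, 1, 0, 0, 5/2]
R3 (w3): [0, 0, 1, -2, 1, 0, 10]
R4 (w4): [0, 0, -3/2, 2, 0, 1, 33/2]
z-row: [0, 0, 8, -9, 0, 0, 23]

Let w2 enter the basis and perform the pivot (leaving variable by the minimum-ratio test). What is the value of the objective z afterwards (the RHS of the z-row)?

Ratio test on column w2 — row 1: entry -2 ≤ 0; row 2: (5/2)/1 = 5/2; row 3: entry -2 ≤ 0; row 4: (33/2)/2 = 33/4. Minimum is 5/2 at row 2 (p leaves); pivot element 1.
Pivot on row 2; the z-row RHS becomes 23 − (-9)·(5/2) = 91/2.

91/2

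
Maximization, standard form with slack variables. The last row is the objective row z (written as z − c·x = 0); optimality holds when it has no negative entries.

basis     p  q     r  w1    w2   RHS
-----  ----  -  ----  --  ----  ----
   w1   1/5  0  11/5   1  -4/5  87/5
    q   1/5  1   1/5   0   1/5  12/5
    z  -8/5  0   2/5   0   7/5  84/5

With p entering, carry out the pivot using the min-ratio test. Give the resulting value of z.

36

Ratio test on column p — row 1: (87/5)/(1/5) = 87; row 2: (12/5)/(1/5) = 12. Minimum is 12 at row 2 (q leaves); pivot element 1/5.
Pivot on row 2; the z-row RHS becomes 84/5 − (-8/5)·12 = 36.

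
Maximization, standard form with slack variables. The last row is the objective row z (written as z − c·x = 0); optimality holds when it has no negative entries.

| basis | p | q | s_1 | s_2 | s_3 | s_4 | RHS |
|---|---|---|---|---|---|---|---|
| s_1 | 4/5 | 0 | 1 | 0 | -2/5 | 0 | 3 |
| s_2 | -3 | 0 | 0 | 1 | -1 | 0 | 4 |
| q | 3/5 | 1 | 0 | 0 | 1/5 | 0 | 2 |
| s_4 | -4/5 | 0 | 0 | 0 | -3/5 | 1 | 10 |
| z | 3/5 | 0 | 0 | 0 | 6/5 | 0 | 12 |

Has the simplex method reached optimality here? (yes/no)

yes

Every z-row coefficient is ≥ 0, so the tableau is optimal.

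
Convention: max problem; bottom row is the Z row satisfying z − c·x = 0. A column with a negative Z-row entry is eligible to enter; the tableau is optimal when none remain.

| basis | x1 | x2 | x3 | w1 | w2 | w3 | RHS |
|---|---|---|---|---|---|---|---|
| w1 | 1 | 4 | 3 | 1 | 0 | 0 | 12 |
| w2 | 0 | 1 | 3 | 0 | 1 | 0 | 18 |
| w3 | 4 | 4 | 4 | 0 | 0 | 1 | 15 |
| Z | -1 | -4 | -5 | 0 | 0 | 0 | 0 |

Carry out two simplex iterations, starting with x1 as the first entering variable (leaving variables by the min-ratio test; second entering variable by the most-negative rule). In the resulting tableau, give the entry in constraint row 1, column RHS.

3/4

Ratio test on column x1 — row 1: 12/1 = 12; row 2: entry 0 ≤ 0; row 3: 15/4 = 15/4. Minimum is 15/4 at row 3 (w3 leaves); pivot element 4.
Divide row 3 by 4; eliminate column x1 from the other rows.
Second iteration: most negative Z-row entry is -4 in column x3, so x3 enters.
Ratio test on column x3 — row 1: (33/4)/2 = 33/8; row 2: 18/3 = 6; row 3: (15/4)/1 = 15/4. Minimum is 15/4 at row 3 (x1 leaves); pivot element 1.
Divide row 3 by 1; eliminate column x3 from the other rows.
After both pivots, the entry at constraint row 1, column RHS is 3/4.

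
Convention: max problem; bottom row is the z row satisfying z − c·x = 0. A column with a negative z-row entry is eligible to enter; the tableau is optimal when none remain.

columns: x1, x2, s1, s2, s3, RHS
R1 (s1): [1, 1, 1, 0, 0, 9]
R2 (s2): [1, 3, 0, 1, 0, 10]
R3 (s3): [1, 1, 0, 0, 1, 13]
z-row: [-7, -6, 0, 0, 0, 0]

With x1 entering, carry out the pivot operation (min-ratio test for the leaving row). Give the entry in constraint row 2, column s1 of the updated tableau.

-1

Ratio test on column x1 — row 1: 9/1 = 9; row 2: 10/1 = 10; row 3: 13/1 = 13. Minimum is 9 at row 1 (s1 leaves); pivot element 1.
Divide row 1 by 1; eliminate column x1 from the other rows.
Row 2 update in column s1: 0 − 1·1 = -1.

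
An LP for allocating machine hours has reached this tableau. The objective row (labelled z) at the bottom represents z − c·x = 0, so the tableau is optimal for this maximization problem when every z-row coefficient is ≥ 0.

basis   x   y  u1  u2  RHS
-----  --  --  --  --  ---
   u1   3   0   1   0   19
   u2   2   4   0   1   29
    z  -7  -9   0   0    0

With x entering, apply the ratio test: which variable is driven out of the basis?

Column x entries and ratios — u1: 19/3 = 19/3; u2: 29/2 = 29/2.
Smallest ratio is 19/3 in the row of u1, so u1 leaves.

u1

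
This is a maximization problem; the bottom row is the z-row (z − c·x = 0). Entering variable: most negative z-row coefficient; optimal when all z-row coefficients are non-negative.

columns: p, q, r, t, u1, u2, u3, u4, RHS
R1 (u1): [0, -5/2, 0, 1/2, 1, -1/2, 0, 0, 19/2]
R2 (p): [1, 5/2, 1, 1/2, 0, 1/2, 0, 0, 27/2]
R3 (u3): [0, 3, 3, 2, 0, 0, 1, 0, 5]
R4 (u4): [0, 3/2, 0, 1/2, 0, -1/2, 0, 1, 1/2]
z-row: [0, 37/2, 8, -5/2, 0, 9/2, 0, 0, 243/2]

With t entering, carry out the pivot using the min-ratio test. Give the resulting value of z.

124

Ratio test on column t — row 1: (19/2)/(1/2) = 19; row 2: (27/2)/(1/2) = 27; row 3: 5/2 = 5/2; row 4: (1/2)/(1/2) = 1. Minimum is 1 at row 4 (u4 leaves); pivot element 1/2.
Pivot on row 4; the z-row RHS becomes 243/2 − (-5/2)·1 = 124.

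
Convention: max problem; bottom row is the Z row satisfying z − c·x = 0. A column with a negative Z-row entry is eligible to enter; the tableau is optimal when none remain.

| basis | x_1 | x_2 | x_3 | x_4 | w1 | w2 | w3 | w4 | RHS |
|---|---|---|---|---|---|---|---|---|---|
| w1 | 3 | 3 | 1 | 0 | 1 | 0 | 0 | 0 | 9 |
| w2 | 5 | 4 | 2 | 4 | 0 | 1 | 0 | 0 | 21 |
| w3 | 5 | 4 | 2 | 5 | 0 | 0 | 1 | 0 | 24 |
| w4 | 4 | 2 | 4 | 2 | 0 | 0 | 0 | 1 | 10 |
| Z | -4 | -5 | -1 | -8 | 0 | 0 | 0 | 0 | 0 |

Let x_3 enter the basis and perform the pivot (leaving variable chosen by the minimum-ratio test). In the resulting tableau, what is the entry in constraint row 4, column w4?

1/4

Ratio test on column x_3 — row 1: 9/1 = 9; row 2: 21/2 = 21/2; row 3: 24/2 = 12; row 4: 10/4 = 5/2. Minimum is 5/2 at row 4 (w4 leaves); pivot element 4.
Divide row 4 by 4; eliminate column x_3 from the other rows.
In the new row 4, the w4 entry is the old entry divided by the pivot: 1/4 = 1/4.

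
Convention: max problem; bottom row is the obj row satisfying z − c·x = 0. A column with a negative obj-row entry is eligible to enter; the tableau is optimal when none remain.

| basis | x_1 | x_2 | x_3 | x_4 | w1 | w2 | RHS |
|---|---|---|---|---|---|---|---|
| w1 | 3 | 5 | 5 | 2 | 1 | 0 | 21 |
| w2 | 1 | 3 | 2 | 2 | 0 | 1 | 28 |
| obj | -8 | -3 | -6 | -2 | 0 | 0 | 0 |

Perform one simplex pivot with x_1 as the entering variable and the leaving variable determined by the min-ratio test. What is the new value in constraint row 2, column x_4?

Ratio test on column x_1 — row 1: 21/3 = 7; row 2: 28/1 = 28. Minimum is 7 at row 1 (w1 leaves); pivot element 3.
Divide row 1 by 3; eliminate column x_1 from the other rows.
Row 2 update in column x_4: 2 − 1·(2/3) = 4/3.

4/3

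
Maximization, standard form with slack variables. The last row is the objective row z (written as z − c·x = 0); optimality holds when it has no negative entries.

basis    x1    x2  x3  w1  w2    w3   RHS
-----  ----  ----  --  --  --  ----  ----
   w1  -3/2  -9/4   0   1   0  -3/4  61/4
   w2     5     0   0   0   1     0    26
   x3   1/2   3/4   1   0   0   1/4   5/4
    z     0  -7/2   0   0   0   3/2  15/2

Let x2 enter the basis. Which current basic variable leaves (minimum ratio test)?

x3

Column x2 entries and ratios — w1: -9/4 ≤ 0, skip; w2: 0 ≤ 0, skip; x3: (5/4)/(3/4) = 5/3.
Smallest ratio is 5/3 in the row of x3, so x3 leaves.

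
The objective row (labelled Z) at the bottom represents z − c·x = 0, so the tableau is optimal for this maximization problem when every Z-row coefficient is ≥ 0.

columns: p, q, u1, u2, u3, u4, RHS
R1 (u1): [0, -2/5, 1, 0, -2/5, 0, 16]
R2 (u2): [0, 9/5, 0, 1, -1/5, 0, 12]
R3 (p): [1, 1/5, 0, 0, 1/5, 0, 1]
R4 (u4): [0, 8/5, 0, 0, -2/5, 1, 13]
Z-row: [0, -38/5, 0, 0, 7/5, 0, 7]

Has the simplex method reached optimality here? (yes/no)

The Z-row has a negative entry -38/5 in column q, so it is not optimal.

no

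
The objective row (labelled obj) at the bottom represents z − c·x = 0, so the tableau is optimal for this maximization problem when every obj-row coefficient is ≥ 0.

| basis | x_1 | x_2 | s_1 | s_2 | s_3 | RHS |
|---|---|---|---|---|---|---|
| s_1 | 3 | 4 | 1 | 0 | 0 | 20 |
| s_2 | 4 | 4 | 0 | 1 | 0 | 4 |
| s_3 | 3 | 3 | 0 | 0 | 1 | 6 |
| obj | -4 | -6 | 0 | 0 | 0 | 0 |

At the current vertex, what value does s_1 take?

20

s_1 is basic (row 1); its value is the RHS of that row, 20.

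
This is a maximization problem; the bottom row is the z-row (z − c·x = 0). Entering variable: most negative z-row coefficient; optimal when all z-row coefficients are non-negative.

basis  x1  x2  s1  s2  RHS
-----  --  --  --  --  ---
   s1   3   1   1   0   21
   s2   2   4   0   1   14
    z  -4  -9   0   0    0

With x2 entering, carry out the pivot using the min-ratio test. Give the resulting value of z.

63/2

Ratio test on column x2 — row 1: 21/1 = 21; row 2: 14/4 = 7/2. Minimum is 7/2 at row 2 (s2 leaves); pivot element 4.
Pivot on row 2; the z-row RHS becomes 0 − (-9)·(7/2) = 63/2.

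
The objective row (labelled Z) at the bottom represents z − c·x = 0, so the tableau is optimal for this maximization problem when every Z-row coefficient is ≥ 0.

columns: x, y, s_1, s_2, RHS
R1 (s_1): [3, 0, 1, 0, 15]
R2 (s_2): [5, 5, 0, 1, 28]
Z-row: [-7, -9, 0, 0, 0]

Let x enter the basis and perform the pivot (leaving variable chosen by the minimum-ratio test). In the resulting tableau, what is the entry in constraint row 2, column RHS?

Ratio test on column x — row 1: 15/3 = 5; row 2: 28/5 = 28/5. Minimum is 5 at row 1 (s_1 leaves); pivot element 3.
Divide row 1 by 3; eliminate column x from the other rows.
Row 2 update in column RHS: 28 − 5·5 = 3.

3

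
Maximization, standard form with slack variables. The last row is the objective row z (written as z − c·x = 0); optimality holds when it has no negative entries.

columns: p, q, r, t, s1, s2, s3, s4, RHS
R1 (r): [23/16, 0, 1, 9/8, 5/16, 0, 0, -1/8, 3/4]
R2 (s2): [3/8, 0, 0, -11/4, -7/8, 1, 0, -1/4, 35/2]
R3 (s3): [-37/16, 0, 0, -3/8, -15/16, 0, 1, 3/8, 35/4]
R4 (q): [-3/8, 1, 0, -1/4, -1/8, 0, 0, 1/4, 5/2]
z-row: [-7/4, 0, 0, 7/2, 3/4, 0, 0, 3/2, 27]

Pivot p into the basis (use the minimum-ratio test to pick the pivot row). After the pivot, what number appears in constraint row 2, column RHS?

Ratio test on column p — row 1: (3/4)/(23/16) = 12/23; row 2: (35/2)/(3/8) = 140/3; row 3: entry -37/16 ≤ 0; row 4: entry -3/8 ≤ 0. Minimum is 12/23 at row 1 (r leaves); pivot element 23/16.
Divide row 1 by 23/16; eliminate column p from the other rows.
Row 2 update in column RHS: 35/2 − (3/8)·(12/23) = 398/23.

398/23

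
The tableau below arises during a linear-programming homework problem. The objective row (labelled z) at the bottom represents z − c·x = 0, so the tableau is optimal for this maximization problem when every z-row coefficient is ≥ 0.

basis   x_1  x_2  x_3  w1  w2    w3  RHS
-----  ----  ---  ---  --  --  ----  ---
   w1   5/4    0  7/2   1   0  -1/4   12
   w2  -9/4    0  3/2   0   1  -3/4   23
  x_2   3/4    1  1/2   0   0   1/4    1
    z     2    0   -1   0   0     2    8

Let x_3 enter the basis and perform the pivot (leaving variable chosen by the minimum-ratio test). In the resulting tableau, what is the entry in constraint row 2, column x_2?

Ratio test on column x_3 — row 1: 12/(7/2) = 24/7; row 2: 23/(3/2) = 46/3; row 3: 1/(1/2) = 2. Minimum is 2 at row 3 (x_2 leaves); pivot element 1/2.
Divide row 3 by 1/2; eliminate column x_3 from the other rows.
Row 2 update in column x_2: 0 − (3/2)·2 = -3.

-3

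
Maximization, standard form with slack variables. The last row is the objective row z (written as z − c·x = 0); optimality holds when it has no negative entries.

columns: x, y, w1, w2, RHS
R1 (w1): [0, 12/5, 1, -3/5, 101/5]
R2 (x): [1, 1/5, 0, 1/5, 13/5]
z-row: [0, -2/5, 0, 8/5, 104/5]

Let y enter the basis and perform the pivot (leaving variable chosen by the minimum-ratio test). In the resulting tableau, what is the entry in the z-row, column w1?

Ratio test on column y — row 1: (101/5)/(12/5) = 101/12; row 2: (13/5)/(1/5) = 13. Minimum is 101/12 at row 1 (w1 leaves); pivot element 12/5.
Divide row 1 by 12/5; eliminate column y from the other rows.
z-row update in column w1: 0 − (-2/5)·(5/12) = 1/6.

1/6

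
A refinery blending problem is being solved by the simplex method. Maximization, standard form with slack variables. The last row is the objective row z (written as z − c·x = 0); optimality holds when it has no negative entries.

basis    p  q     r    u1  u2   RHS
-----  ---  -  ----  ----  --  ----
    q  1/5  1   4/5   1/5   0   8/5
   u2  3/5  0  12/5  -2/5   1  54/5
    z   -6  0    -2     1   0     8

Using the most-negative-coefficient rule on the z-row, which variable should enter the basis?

p

Negative z-row entries: p: -6, r: -2.
The most negative is -6 in column p, so p enters.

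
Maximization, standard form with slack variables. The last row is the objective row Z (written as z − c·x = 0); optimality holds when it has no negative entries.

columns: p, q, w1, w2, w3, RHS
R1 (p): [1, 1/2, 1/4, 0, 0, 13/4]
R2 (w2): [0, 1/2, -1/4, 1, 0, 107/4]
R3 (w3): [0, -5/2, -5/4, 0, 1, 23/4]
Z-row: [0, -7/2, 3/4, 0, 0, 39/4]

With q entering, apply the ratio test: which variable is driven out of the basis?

p

Column q entries and ratios — p: (13/4)/(1/2) = 13/2; w2: (107/4)/(1/2) = 107/2; w3: -5/2 ≤ 0, skip.
Smallest ratio is 13/2 in the row of p, so p leaves.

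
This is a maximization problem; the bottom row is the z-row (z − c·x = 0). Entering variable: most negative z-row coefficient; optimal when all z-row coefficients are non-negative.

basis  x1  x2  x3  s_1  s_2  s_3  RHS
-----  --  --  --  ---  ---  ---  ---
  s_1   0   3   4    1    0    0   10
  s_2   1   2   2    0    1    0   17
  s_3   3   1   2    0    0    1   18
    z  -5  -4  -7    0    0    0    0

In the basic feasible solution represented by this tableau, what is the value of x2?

x2 is not in the basis, so in the current basic feasible solution x2 = 0.

0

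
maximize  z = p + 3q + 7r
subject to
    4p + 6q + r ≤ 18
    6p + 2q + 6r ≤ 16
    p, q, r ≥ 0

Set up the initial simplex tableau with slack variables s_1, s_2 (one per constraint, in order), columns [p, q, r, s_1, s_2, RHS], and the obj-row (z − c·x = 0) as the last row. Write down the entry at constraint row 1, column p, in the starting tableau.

4

Constraint 1 has coefficient 4 on p.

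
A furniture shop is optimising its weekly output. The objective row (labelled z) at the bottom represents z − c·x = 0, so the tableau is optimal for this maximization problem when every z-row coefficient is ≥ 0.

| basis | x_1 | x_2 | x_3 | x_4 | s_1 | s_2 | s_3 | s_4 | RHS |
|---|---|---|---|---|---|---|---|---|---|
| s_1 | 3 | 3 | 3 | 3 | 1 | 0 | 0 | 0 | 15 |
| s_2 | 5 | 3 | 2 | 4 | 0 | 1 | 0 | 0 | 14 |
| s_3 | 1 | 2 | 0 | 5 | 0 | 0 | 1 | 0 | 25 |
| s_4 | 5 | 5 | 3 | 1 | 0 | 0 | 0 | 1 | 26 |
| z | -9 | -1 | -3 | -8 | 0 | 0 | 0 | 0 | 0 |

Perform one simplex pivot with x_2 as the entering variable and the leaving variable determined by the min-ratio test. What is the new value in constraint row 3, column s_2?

Ratio test on column x_2 — row 1: 15/3 = 5; row 2: 14/3 = 14/3; row 3: 25/2 = 25/2; row 4: 26/5 = 26/5. Minimum is 14/3 at row 2 (s_2 leaves); pivot element 3.
Divide row 2 by 3; eliminate column x_2 from the other rows.
Row 3 update in column s_2: 0 − 2·(1/3) = -2/3.

-2/3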